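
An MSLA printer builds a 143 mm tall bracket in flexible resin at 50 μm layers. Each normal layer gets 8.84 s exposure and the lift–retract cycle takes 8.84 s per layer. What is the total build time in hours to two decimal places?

14.05 hours

Layer count = ceil(143 / 0.05) = 2860.
Per-layer time = 8.84 + 8.84, so 17.68 s.
Total = 2860 × 17.68 = 50564.8 s = 14.05 hours.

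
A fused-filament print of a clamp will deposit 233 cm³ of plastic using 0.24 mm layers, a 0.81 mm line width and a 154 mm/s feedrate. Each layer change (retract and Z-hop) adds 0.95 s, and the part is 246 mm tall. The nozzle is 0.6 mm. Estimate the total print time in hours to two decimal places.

2.43 hours

Extrusion cross-section = 0.24 × 0.81 = 0.1944 mm².
Total extruded path = 233000/0.1944 = 1198559.7 mm.
Extrusion time = 1198559.7 / 154, so 7782.9 s.
Number of layers: 246 / 0.24 → 1025 (rounded up).
Layer-change overhead = 1025 × 0.95 = 973.75 s.
Altogether 7782.9 + 973.75 = 8756.65 s, i.e. 2.43 hours.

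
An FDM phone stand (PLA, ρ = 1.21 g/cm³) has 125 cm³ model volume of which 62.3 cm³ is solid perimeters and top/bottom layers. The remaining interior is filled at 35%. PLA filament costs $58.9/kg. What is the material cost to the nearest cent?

$6.00

Interior volume = 125 − 62.3, so 62.7 cm³.
Infill volume: 0.35 × 62.7 → 21.945 cm³.
Total extruded: 62.3 + 21.945 → 84.245 cm³.
Mass = 84.245 × 1.21, so 101.93645 g.
Cost = 101.93645 g / 1000 × $58.9/kg = $6.00.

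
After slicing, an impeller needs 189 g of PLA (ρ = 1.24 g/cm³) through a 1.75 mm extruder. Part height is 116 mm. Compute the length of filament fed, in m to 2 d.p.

63.37 m

Volume = 189 g / 1.24 g·cm⁻³ = 152.4194 cm³ = 152419.4 mm³.
Filament cross-section = π × (1.75/2)² = 2.4053 mm².
L = V/A = 152419.4/2.4053 = 63368.15 mm → 63.37 m.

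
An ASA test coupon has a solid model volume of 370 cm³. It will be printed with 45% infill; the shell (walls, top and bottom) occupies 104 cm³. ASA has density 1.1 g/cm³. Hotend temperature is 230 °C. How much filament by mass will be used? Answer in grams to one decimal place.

246.1 g

Infill region = 370 − 104 = 266 cm³.
Deposited infill = 0.45 × 266, so 119.7 cm³.
Total printed volume = 104 + 119.7 = 223.7 cm³.
Mass = 223.7 × 1.1, so 246.07 g.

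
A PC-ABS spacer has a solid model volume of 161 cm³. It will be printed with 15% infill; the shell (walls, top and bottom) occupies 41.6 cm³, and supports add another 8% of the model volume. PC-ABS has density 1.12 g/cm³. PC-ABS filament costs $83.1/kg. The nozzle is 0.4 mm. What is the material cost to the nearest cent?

Volume inside the shell: 161 − 41.6 → 119.4 cm³.
Deposited infill: 0.15 × 119.4 → 17.91 cm³.
Support = 0.08 × 161 = 12.88 cm³.
Deposited volume = 41.6 + 17.91 + 12.88, so 72.39 cm³.
Mass: 72.39 × 1.12 → 81.0768 g.
At $83.1/kg: 81.0768/1000 × 83.1 = $6.74.

$6.74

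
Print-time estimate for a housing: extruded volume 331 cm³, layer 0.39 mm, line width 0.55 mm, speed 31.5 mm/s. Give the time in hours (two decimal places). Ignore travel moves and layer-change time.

Bead cross-section: 0.39 × 0.55 → 0.2145 mm².
Toolpath length = 331 cm³ / 0.2145 mm² = 331000 / 0.2145 = 1543123.5 mm.
Time extruding: 1543123.5 / 31.5 → 48988 s.
In the requested units: 48988 s = 13.61 hours.

13.61 hours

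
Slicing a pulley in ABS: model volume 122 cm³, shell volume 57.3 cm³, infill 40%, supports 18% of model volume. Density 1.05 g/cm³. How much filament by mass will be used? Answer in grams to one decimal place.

110.4 g

Volume inside the shell = 122 − 57.3, so 64.7 cm³.
Infill volume: 0.40 × 64.7 → 25.88 cm³.
Support = 0.18 × 122 = 21.96 cm³.
Deposited volume = 57.3 + 25.88 + 21.96 = 105.14 cm³.
Mass: 105.14 × 1.05 → 110.397 g.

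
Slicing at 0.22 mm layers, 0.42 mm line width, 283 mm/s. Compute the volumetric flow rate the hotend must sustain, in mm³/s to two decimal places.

Extrusion cross-section = 0.22 × 0.42, so 0.0924 mm².
Volumetric flow = 283 × 0.0924 = 26.15 mm³/s.

26.15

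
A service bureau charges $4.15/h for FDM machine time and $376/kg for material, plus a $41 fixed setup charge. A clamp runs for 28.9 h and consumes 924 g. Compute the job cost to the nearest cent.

Machine-time cost = 4.15 × 28.9, so $119.935.
Feedstock cost: 376 × 924/1000 → $347.424.
Total = 119.935 + 347.424 + 41 = 508.359 ≈ $508.36.

$508.36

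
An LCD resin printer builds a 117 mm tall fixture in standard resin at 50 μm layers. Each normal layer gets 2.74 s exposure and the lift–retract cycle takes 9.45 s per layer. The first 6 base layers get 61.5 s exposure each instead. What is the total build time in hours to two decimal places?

8.02 hours

Layer count = ceil(117 / 0.05) = 2340.
Burn-in layers: 6 × (61.5 + 9.45) → 425.7 s.
Remaining layers: 2334 × (2.74 + 9.45) → 28451.46 s.
Sum: 425.7 + 28451.46 = 28877.16 s → 8.02 hours.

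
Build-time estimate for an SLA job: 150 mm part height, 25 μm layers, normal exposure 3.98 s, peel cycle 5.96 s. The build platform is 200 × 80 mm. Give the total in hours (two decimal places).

Number of layers: 150 / 0.025 → 6000 (rounded up).
Each layer takes = 3.98 + 5.96, so 9.94 s.
Total = 6000 × 9.94 = 59640 s = 16.57 hours.

16.57 hours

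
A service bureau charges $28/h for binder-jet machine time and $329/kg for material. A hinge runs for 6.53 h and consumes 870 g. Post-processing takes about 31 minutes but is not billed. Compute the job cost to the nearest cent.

$469.07

Machine-time cost: 28 × 6.53 → $182.84.
Material charge = 329 × 870/1000 = $286.23.
Total = 182.84 + 286.23 = $469.07.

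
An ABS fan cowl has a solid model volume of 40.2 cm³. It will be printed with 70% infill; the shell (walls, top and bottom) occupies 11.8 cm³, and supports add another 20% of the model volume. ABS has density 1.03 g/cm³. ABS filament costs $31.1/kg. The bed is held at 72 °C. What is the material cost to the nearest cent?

Interior volume: 40.2 − 11.8 → 28.4 cm³.
Infill volume = 0.70 × 28.4, so 19.88 cm³.
Support: 0.20 × 40.2 → 8.04 cm³.
Deposited volume = 11.8 + 19.88 + 8.04 = 39.72 cm³.
Mass: 39.72 × 1.03 → 40.9116 g.
At $31.1/kg: 40.9116/1000 × 31.1 = $1.27.

$1.27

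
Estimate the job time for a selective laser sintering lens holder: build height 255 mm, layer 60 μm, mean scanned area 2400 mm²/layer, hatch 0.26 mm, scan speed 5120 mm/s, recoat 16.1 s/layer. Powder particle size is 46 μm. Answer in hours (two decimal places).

21.14 hours

Layer count = ceil(255 / 0.06) = 4250.
Per-layer scan distance: 2400 / 0.26 → 9230.8 mm.
Scan time per layer: 9230.8 / 5120 → 1.8029 s.
Time per layer: 1.8029 + 16.1 → 17.9029 s.
Build time = 4250 × 17.9029 = 76087.325 s = 21.14 hours.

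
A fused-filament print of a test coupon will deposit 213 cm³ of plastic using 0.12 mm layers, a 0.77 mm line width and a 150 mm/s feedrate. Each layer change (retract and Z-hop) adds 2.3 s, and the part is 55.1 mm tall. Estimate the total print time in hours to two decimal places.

Line area = 0.12 × 0.77 = 0.0924 mm².
Path length: 213000 mm³ / 0.0924 mm² → 2305194.8 mm.
Time extruding: 2305194.8 / 150 → 15368 s.
Layers = ⌈55.1/0.12⌉ = 460.
Z-hop total: 460 × 2.3 → 1058 s.
Total = 15368 + 1058 = 16426 s = 4.56 hours.

4.56 hours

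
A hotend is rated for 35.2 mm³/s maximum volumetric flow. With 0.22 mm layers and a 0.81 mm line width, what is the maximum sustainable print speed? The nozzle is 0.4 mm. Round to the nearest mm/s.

Extrusion cross-section = 0.22 × 0.81 = 0.1782 mm².
Max speed = 35.2 / 0.1782 = 197.53 ≈ 198 mm/s.

198 mm/s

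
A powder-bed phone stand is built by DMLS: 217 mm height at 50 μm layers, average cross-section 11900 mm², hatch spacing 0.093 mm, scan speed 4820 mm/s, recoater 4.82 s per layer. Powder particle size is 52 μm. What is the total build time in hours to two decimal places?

37.81 hours

Layers = ⌈217/0.05⌉ = 4340.
Hatch length per layer = 11900 / 0.093 = 127957 mm.
Scan time per layer = 127957 / 4820 = 26.5471 s.
Time per layer = 26.5471 + 4.82, so 31.3671 s.
Build time = 4340 × 31.3671 = 136133.214 s = 37.81 hours.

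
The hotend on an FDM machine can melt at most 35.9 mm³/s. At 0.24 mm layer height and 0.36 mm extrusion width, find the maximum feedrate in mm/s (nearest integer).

Bead cross-section: 0.24 × 0.36 → 0.0864 mm².
Max speed = 35.9 / 0.0864 = 415.51 ≈ 416 mm/s.

416 mm/s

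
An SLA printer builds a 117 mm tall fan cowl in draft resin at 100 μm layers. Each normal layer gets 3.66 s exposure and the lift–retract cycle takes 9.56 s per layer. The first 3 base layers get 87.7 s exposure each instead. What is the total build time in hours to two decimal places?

4.37 hours

Number of layers: 117 / 0.1 → 1170 (rounded up).
Burn-in layers: 3 × (87.7 + 9.56) → 291.78 s.
Normal layers = 1167 × (3.66 + 9.56), so 15427.74 s.
Total = 291.78 + 15427.74 = 15719.52 s = 4.37 hours.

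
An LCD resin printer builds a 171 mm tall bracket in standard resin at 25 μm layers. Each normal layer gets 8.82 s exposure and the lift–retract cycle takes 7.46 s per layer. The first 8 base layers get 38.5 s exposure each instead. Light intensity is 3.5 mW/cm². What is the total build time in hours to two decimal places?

31.00 hours

Layer count = ceil(171 / 0.025) = 6840.
Burn-in layers: 8 × (38.5 + 7.46) → 367.68 s.
Regular layers = 6832 × (8.82 + 7.46) = 111224.96 s.
Total = 367.68 + 111224.96 = 111592.64 s = 31.00 hours.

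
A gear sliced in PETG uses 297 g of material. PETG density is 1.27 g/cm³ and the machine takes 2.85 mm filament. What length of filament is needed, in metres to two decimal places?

36.66 m

Volume = 297 g / 1.27 g·cm⁻³ = 233.8583 cm³ = 233858.3 mm³.
A = π r² = π × 1.425² = 6.3794 mm².
Length = 233858.3 / 6.3794 = 36658.35 mm = 36.66 m.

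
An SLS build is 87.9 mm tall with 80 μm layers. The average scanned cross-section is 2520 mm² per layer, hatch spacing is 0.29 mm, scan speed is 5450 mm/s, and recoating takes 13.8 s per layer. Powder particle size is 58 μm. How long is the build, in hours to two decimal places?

Layers = ⌈87.9/0.08⌉ = 1099.
Per-layer scan distance = 2520 / 0.29 = 8689.7 mm.
Per-layer scan time = 8689.7 / 5450, so 1.5944 s.
Layer cycle = 1.5944 + 13.8, so 15.3944 s.
Total: 1099 × 15.3944 s = 16918.4456 s → 4.70 hours.

4.70 hours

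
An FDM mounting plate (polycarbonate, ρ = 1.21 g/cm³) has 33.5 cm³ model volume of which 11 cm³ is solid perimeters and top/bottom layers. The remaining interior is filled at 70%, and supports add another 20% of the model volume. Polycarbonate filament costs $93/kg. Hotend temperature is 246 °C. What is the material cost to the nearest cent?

Interior volume = 33.5 − 11, so 22.5 cm³.
Infill deposited = 0.70 × 22.5, so 15.75 cm³.
Support: 0.20 × 33.5 → 6.7 cm³.
Deposited volume: 11 + 15.75 + 6.7 → 33.45 cm³.
Mass = 33.45 × 1.21 = 40.4745 g.
At $93/kg: 40.4745/1000 × 93 = $3.76.

$3.76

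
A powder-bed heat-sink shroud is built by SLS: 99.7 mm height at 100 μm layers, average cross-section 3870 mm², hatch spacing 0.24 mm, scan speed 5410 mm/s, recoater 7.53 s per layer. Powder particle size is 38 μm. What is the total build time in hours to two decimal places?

2.91 hours

Number of layers: 99.7 / 0.1 → 997 (rounded up).
Per-layer scan distance: 3870 / 0.24 → 16125 mm.
Per-layer scan time = 16125 / 5410, so 2.9806 s.
Per-layer time = 2.9806 + 7.53 = 10.5106 s.
Build time = 997 × 10.5106 = 10479.0682 s = 2.91 hours.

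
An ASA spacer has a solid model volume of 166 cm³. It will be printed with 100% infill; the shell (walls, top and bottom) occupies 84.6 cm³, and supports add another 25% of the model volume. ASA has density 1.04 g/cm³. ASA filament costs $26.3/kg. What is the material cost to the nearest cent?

Interior volume: 166 − 84.6 → 81.4 cm³.
Deposited infill = 1.00 × 81.4 = 81.4 cm³.
Support: 0.25 × 166 → 41.5 cm³.
Deposited volume = 84.6 + 81.4 + 41.5, so 207.5 cm³.
Mass: 207.5 × 1.04 → 215.8 g.
At $26.3/kg: 215.8/1000 × 26.3 = $5.68.

$5.68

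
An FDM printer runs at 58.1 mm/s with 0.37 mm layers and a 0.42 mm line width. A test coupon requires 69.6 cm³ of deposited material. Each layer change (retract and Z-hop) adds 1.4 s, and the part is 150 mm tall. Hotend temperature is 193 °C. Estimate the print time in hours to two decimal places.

2.30 hours

Extrusion cross-section = 0.37 × 0.42 = 0.1554 mm².
Path length: 69600 mm³ / 0.1554 mm² → 447876.4 mm.
Extrusion time: 447876.4 / 58.1 → 7708.7 s.
Layers = ⌈150/0.37⌉ = 406.
Z-hop total: 406 × 1.4 → 568.4 s.
Total = 7708.7 + 568.4 = 8277.1 s = 2.30 hours.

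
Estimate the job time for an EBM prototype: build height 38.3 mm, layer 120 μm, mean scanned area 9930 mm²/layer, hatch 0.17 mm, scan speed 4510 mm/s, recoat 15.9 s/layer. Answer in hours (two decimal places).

Layers = ⌈38.3/0.12⌉ = 320.
Hatch length per layer = 9930 / 0.17 = 58411.8 mm.
Beam time per layer = 58411.8 / 4510, so 12.9516 s.
Layer cycle: 12.9516 + 15.9 → 28.8516 s.
Build time = 320 × 28.8516 = 9232.512 s = 2.56 hours.

2.56 hours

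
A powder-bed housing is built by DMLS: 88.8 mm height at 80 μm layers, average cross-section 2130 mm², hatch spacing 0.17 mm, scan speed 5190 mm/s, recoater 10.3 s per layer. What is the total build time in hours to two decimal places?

3.92 hours

Layers = ⌈88.8/0.08⌉ = 1110.
Hatch length per layer = 2130 / 0.17, so 12529.4 mm.
Scan time per layer = 12529.4 / 5190 = 2.4141 s.
Per-layer time: 2.4141 + 10.3 → 12.7141 s.
1110 layers × 12.7141 s/layer = 14112.651 s, i.e. 3.92 hours.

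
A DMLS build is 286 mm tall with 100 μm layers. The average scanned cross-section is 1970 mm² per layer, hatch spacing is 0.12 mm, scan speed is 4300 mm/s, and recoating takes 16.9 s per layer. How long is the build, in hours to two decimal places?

Layer count = ceil(286 / 0.1) = 2860.
Hatch length per layer = 1970 / 0.12, so 16416.7 mm.
Per-layer scan time: 16416.7 / 4300 → 3.8178 s.
Time per layer = 3.8178 + 16.9, so 20.7178 s.
Build time = 2860 × 20.7178 = 59252.908 s = 16.46 hours.

16.46 hours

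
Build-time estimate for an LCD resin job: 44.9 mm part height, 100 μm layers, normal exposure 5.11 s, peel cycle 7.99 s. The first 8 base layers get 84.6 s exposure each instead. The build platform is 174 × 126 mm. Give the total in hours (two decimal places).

1.81 hours

Layer count = ceil(44.9 / 0.1) = 449.
Base layers: 8 × (84.6 + 7.99) → 740.72 s.
Normal layers: 441 × (5.11 + 7.99) → 5777.1 s.
Sum: 740.72 + 5777.1 = 6517.82 s → 1.81 hours.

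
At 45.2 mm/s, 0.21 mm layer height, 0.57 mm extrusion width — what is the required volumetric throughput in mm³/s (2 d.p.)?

Bead cross-section: 0.21 × 0.57 → 0.1197 mm².
Volumetric flow = 45.2 × 0.1197 = 5.41 mm³/s.

5.41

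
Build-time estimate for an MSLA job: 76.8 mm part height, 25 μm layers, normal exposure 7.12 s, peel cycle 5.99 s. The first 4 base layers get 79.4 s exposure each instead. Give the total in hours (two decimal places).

11.27 hours

Layer count = ceil(76.8 / 0.025) = 3072.
Base layers = 4 × (79.4 + 5.99), so 341.56 s.
Normal layers: 3068 × (7.12 + 5.99) → 40221.48 s.
Sum: 341.56 + 40221.48 = 40563.04 s → 11.27 hours.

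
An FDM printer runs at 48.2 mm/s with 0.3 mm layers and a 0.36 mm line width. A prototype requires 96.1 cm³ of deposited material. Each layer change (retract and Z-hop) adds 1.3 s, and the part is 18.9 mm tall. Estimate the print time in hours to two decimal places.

Extrusion cross-section: 0.3 × 0.36 → 0.108 mm².
Total extruded path = 96100/0.108 = 889814.8 mm.
Extrusion time = 889814.8 / 48.2 = 18460.9 s.
Layers = ⌈18.9/0.3⌉ = 63.
Non-print overhead: 63 × 1.3 → 81.9 s.
Total = 18460.9 + 81.9 = 18542.8 s = 5.15 hours.

5.15 hours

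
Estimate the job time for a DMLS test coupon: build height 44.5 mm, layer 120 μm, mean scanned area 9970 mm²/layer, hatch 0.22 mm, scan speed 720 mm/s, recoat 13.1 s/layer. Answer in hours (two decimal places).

Layers = ⌈44.5/0.12⌉ = 371.
Per-layer scan distance = 9970 / 0.22, so 45318.2 mm.
Laser time per layer: 45318.2 / 720 → 62.9419 s.
Time per layer: 62.9419 + 13.1 → 76.0419 s.
Build time = 371 × 76.0419 = 28211.5449 s = 7.84 hours.

7.84 hours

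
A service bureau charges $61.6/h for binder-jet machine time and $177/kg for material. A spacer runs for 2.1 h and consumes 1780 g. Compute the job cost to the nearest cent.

$444.42

Time charge = 61.6 × 2.1 = $129.36.
Material charge: 177 × 1780/1000 → $315.06.
Total = 129.36 + 315.06 = $444.42.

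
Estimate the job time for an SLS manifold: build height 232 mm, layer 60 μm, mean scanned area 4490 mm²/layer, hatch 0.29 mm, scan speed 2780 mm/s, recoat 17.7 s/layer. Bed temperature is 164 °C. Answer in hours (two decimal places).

25.00 hours

Number of layers: 232 / 0.06 → 3867 (rounded up).
Scan path per layer: 4490 / 0.29 → 15482.8 mm.
Scan time per layer = 15482.8 / 2780 = 5.5694 s.
Per-layer time: 5.5694 + 17.7 → 23.2694 s.
Build time = 3867 × 23.2694 = 89982.7698 s = 25.00 hours.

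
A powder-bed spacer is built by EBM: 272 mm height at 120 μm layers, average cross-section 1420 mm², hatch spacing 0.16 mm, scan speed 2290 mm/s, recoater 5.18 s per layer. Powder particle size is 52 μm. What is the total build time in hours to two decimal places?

Number of layers: 272 / 0.12 → 2267 (rounded up).
Per-layer scan distance = 1420 / 0.16 = 8875 mm.
Scan time per layer = 8875 / 2290 = 3.8755 s.
Per-layer time = 3.8755 + 5.18 = 9.0555 s.
Total: 2267 × 9.0555 s = 20528.8185 s → 5.70 hours.

5.70 hours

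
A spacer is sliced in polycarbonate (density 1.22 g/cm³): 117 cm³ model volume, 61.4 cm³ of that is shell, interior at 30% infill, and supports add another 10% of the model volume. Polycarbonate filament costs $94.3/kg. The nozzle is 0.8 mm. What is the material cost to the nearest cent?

Interior volume = 117 − 61.4 = 55.6 cm³.
Deposited infill = 0.30 × 55.6, so 16.68 cm³.
Support: 0.10 × 117 → 11.7 cm³.
Total printed volume: 61.4 + 16.68 + 11.7 → 89.78 cm³.
Mass = 89.78 × 1.22, so 109.5316 g.
Cost = 109.5316 g / 1000 × $94.3/kg = $10.33.

$10.33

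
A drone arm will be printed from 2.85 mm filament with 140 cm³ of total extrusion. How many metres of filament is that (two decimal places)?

21.95 m

Filament cross-section = π × (2.85/2)² = 6.3794 mm².
L = 140000 mm³ / 6.3794 mm² = 21945.64 mm, i.e. 21.95 m.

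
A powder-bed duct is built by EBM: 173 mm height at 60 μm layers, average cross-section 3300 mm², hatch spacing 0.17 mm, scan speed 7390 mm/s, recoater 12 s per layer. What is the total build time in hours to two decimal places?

11.72 hours

Layer count = ceil(173 / 0.06) = 2884.
Per-layer scan distance = 3300 / 0.17 = 19411.8 mm.
Scan time per layer = 19411.8 / 7390 = 2.6268 s.
Time per layer = 2.6268 + 12, so 14.6268 s.
Build time = 2884 × 14.6268 = 42183.6912 s = 11.72 hours.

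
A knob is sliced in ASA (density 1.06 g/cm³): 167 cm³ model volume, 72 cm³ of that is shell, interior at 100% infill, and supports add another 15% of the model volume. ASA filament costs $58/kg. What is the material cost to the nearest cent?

Infill region: 167 − 72 → 95 cm³.
Infill volume: 1.00 × 95 → 95 cm³.
Support = 0.15 × 167, so 25.05 cm³.
Deposited volume = 72 + 95 + 25.05, so 192.05 cm³.
Mass = 192.05 × 1.06 = 203.573 g.
Cost = 203.573 g / 1000 × $58/kg = $11.81.

$11.81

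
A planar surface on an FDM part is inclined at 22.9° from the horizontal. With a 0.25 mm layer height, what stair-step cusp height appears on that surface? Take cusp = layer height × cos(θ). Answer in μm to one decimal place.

Cusp = layer height × cos(22.9°) = 0.25 × 0.9212 = 0.2303 mm = 230.3 μm.

230.3 μm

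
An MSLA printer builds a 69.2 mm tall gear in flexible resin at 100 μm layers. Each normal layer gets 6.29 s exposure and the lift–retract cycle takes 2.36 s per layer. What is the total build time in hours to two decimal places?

Number of layers: 69.2 / 0.1 → 692 (rounded up).
Each layer takes = 6.29 + 2.36 = 8.65 s.
Build time: 692 × 8.65 s = 5985.8 s, i.e. 1.66 hours.

1.66 hours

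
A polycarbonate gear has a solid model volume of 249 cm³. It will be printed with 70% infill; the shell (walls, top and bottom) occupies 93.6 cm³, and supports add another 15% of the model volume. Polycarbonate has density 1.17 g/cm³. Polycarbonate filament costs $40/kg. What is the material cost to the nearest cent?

Volume inside the shell = 249 − 93.6, so 155.4 cm³.
Infill deposited = 0.70 × 155.4, so 108.78 cm³.
Support: 0.15 × 249 → 37.35 cm³.
Total printed volume = 93.6 + 108.78 + 37.35 = 239.73 cm³.
Mass = 239.73 × 1.17, so 280.4841 g.
At $40/kg: 280.4841/1000 × 40 = $11.22.

$11.22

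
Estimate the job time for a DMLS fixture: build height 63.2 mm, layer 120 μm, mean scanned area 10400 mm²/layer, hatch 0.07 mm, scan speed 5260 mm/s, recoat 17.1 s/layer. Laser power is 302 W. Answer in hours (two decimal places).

6.64 hours

Number of layers: 63.2 / 0.12 → 527 (rounded up).
Scan path per layer = 10400 / 0.07, so 148571.4 mm.
Per-layer scan time = 148571.4 / 5260, so 28.2455 s.
Per-layer time = 28.2455 + 17.1 = 45.3455 s.
527 layers × 45.3455 s/layer = 23897.0785 s, i.e. 6.64 hours.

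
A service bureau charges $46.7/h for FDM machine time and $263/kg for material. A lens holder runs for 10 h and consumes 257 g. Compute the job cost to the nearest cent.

Time charge: 46.7 × 10 → $467.00.
Material cost = 263 × 257/1000, so $67.591.
Total = 467.00 + 67.591 = 534.591 ≈ $534.59.

$534.59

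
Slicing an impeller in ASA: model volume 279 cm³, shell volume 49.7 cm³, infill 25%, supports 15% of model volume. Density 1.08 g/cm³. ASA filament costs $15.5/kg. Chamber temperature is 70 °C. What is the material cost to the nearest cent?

$2.49

Interior volume: 279 − 49.7 → 229.3 cm³.
Infill volume = 0.25 × 229.3, so 57.325 cm³.
Support = 0.15 × 279, so 41.85 cm³.
Deposited volume = 49.7 + 57.325 + 41.85, so 148.875 cm³.
Mass = 148.875 × 1.08, so 160.785 g.
At $15.5/kg: 160.785/1000 × 15.5 = $2.49.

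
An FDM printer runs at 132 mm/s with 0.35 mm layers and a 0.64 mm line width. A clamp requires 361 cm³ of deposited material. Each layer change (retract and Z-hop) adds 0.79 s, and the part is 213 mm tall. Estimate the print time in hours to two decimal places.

3.53 hours

Extrusion cross-section: 0.35 × 0.64 → 0.224 mm².
Toolpath length = 361 cm³ / 0.224 mm² = 361000 / 0.224 = 1611607.1 mm.
Extrusion time: 1611607.1 / 132 → 12209.1 s.
Layers = ⌈213/0.35⌉ = 609.
Z-hop total = 609 × 0.79 = 481.11 s.
Altogether 12209.1 + 481.11 = 12690.21 s, i.e. 3.53 hours.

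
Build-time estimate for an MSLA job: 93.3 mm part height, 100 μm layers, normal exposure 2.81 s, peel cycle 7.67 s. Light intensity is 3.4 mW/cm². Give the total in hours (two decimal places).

2.72 hours

Number of layers: 93.3 / 0.1 → 933 (rounded up).
Each layer takes = 2.81 + 7.67, so 10.48 s.
Build time: 933 × 10.48 s = 9777.84 s, i.e. 2.72 hours.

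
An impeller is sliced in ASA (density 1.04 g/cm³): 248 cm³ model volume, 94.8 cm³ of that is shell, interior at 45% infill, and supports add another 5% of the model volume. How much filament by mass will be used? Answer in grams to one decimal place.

183.2 g

Volume inside the shell = 248 − 94.8, so 153.2 cm³.
Infill volume = 0.45 × 153.2, so 68.94 cm³.
Support: 0.05 × 248 → 12.4 cm³.
Total printed volume: 94.8 + 68.94 + 12.4 → 176.14 cm³.
Mass = 176.14 × 1.04 = 183.1856 g.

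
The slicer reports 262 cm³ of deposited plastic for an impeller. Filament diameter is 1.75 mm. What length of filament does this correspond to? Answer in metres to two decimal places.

Cross-section of 1.75 mm filament: π·(1.75/2)² = 2.4053 mm².
L = 262000 mm³ / 2.4053 mm² = 108926.12 mm, i.e. 108.93 m.

108.93 m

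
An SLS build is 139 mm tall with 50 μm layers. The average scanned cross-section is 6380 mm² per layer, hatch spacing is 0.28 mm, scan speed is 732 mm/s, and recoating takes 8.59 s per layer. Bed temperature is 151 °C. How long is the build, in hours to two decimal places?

30.67 hours

Layer count = ceil(139 / 0.05) = 2780.
Per-layer scan distance: 6380 / 0.28 → 22785.7 mm.
Scan time per layer = 22785.7 / 732 = 31.128 s.
Time per layer = 31.128 + 8.59 = 39.718 s.
Total: 2780 × 39.718 s = 110416.04 s → 30.67 hours.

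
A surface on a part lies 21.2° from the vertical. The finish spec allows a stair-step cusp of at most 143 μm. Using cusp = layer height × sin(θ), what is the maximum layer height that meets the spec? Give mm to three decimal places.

0.395 mm

sin(21.2°) = 0.3616; t_max = 0.143/0.3616 = 0.395 mm.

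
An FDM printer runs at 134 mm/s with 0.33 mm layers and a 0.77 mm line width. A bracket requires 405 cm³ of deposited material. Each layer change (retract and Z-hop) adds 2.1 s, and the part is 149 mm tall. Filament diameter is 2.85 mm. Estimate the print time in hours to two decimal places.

Bead cross-section: 0.33 × 0.77 → 0.2541 mm².
Toolpath length = 405 cm³ / 0.2541 mm² = 405000 / 0.2541 = 1593860.7 mm.
Print-move time = 1593860.7 / 134, so 11894.5 s.
Number of layers: 149 / 0.33 → 452 (rounded up).
Layer-change overhead = 452 × 2.1, so 949.2 s.
Total = 11894.5 + 949.2 = 12843.7 s = 3.57 hours.

3.57 hours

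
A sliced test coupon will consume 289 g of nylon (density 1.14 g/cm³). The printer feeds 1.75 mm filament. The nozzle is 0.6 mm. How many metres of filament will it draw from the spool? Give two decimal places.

Volume = 289 g / 1.14 g·cm⁻³ = 253.5088 cm³ = 253508.8 mm³.
Cross-section of 1.75 mm filament: π·(1.75/2)² = 2.4053 mm².
Length = 253508.8 / 2.4053 = 105395.92 mm = 105.40 m.

105.40 m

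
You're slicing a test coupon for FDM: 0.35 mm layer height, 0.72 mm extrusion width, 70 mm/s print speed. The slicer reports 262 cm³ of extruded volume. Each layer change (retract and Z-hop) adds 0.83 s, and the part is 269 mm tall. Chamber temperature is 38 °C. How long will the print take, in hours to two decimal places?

Extrusion cross-section = 0.35 × 0.72 = 0.252 mm².
Total extruded path = 262000/0.252 = 1039682.5 mm.
Print-move time = 1039682.5 / 70 = 14852.6 s.
Number of layers: 269 / 0.35 → 769 (rounded up).
Layer-change overhead: 769 × 0.83 → 638.27 s.
Total = 14852.6 + 638.27 = 15490.87 s = 4.30 hours.

4.30 hours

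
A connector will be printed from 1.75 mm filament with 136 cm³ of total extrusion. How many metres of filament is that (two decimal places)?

A = π r² = π × 0.875² = 2.4053 mm².
L = 136000 mm³ / 2.4053 mm² = 56541.8 mm, i.e. 56.54 m.

56.54 m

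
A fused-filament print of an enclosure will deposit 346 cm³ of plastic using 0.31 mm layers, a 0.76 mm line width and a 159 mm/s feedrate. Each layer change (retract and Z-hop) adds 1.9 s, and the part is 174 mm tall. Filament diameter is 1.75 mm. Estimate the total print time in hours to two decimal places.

Line area = 0.31 × 0.76, so 0.2356 mm².
Toolpath length = 346 cm³ / 0.2356 mm² = 346000 / 0.2356 = 1468590.8 mm.
Time extruding = 1468590.8 / 159, so 9236.4 s.
Layers = ⌈174/0.31⌉ = 562.
Z-hop total = 562 × 1.9 = 1067.8 s.
Total = 9236.4 + 1067.8 = 10304.2 s = 2.86 hours.

2.86 hours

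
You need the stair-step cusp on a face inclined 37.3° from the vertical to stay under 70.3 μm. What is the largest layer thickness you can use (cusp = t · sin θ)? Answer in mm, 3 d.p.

Layer height = cusp / sin(37.3°) = 0.0703 / 0.6060 = 0.116 mm.

0.116 mm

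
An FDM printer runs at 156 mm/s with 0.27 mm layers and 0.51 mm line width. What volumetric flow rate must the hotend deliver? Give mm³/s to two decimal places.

Bead cross-section = 0.27 × 0.51, so 0.1377 mm².
Q = v·A = 156 × 0.1377 = 21.48 mm³/s.

21.48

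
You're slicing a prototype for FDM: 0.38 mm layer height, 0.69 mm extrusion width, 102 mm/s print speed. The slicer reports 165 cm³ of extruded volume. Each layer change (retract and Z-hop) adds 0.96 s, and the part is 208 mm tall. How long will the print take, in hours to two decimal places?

1.86 hours

Line area: 0.38 × 0.69 → 0.2622 mm².
Path length: 165000 mm³ / 0.2622 mm² → 629290.6 mm.
Time extruding: 629290.6 / 102 → 6169.5 s.
Layers = ⌈208/0.38⌉ = 548.
Z-hop total = 548 × 0.96 = 526.08 s.
Altogether 6169.5 + 526.08 = 6695.58 s, i.e. 1.86 hours.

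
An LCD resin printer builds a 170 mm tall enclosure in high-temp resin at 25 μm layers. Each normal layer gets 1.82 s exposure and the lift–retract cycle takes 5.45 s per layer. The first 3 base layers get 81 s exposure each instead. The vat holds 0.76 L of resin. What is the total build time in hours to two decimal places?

Number of layers: 170 / 0.025 → 6800 (rounded up).
Base layers = 3 × (81 + 5.45), so 259.35 s.
Remaining layers = 6797 × (1.82 + 5.45) = 49414.19 s.
Total = 259.35 + 49414.19 = 49673.54 s = 13.80 hours.

13.80 hours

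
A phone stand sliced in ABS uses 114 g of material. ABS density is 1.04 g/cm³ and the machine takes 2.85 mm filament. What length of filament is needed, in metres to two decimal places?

17.18 m

Extruded volume: 114/1.04 = 109.6154 cm³ (109615.4 mm³).
Filament cross-section = π × (2.85/2)² = 6.3794 mm².
L = V/A = 109615.4/6.3794 = 17182.71 mm → 17.18 m.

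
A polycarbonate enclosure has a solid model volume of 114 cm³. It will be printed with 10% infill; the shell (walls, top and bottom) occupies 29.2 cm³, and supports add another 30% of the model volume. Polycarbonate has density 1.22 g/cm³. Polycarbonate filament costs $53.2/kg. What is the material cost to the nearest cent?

Infill region: 114 − 29.2 → 84.8 cm³.
Infill volume = 0.10 × 84.8, so 8.48 cm³.
Support: 0.30 × 114 → 34.2 cm³.
Total extruded = 29.2 + 8.48 + 34.2 = 71.88 cm³.
Mass = 71.88 × 1.22, so 87.6936 g.
At $53.2/kg: 87.6936/1000 × 53.2 = $4.67.

$4.67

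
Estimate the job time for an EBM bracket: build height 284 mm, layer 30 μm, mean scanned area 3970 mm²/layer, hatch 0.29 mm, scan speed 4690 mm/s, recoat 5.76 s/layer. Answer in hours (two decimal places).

Layers = ⌈284/0.03⌉ = 9467.
Scan path per layer: 3970 / 0.29 → 13689.7 mm.
Beam time per layer = 13689.7 / 4690, so 2.9189 s.
Per-layer time = 2.9189 + 5.76, so 8.6789 s.
Total: 9467 × 8.6789 s = 82163.1463 s → 22.82 hours.

22.82 hours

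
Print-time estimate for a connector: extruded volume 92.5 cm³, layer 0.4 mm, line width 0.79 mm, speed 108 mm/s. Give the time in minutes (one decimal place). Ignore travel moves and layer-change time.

45.2 minutes

Line area = 0.4 × 0.79 = 0.316 mm².
Toolpath length = 92.5 cm³ / 0.316 mm² = 92500 / 0.316 = 292721.5 mm.
Time extruding = 292721.5 / 108, so 2710.4 s.
That's 2710.4 s → 45.2 minutes.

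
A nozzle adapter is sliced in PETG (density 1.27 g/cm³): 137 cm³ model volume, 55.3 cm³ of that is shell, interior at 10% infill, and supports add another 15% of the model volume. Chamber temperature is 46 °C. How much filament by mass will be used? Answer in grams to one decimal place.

106.7 g

Infill region: 137 − 55.3 → 81.7 cm³.
Deposited infill = 0.10 × 81.7, so 8.17 cm³.
Support = 0.15 × 137, so 20.55 cm³.
Total printed volume = 55.3 + 8.17 + 20.55 = 84.02 cm³.
Mass: 84.02 × 1.27 → 106.7054 g.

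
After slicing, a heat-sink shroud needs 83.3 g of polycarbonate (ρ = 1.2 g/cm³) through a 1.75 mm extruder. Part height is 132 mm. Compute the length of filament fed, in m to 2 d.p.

28.86 m

Extruded volume: 83.3/1.2 = 69.4167 cm³ (69416.7 mm³).
Cross-section of 1.75 mm filament: π·(1.75/2)² = 2.4053 mm².
Length = 69416.7 / 2.4053 = 28859.89 mm = 28.86 m.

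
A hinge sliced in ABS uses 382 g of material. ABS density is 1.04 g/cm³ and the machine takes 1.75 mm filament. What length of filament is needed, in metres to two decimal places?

Volume = 382 g / 1.04 g·cm⁻³ = 367.3077 cm³ = 367307.7 mm³.
A = π r² = π × 0.875² = 2.4053 mm².
L = V/A = 367307.7/2.4053 = 152707.65 mm → 152.71 m.

152.71 m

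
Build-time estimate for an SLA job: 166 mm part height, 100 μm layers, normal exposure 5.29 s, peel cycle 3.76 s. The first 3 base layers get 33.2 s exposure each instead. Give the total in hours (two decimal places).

Layers = ⌈166/0.1⌉ = 1660.
Bottom layers = 3 × (33.2 + 3.76) = 110.88 s.
Normal layers: 1657 × (5.29 + 3.76) → 14995.85 s.
Total = 110.88 + 14995.85 = 15106.73 s = 4.20 hours.

4.20 hours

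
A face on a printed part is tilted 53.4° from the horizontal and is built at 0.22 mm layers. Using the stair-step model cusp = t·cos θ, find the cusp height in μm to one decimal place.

131.2 μm

cos(53.4°) = 0.5962, so cusp = 0.22 × 0.5962 = 0.131164 mm → 131.2 μm.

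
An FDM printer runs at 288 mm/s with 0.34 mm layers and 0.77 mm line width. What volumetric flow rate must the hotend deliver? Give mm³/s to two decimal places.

A: 0.34 × 0.77 → 0.2618 mm².
Volumetric flow = 288 × 0.2618 = 75.40 mm³/s.

75.40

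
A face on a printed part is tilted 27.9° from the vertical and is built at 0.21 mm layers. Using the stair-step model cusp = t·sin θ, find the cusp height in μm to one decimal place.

98.3 μm

sin(27.9°) = 0.4679, so cusp = 0.21 × 0.4679 = 0.098259 mm → 98.3 μm.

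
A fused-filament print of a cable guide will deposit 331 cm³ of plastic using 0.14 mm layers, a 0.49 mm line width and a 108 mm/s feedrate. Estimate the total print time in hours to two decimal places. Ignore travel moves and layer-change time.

Extrusion cross-section: 0.14 × 0.49 → 0.0686 mm².
Total extruded path = 331000/0.0686 = 4825072.9 mm.
Print-move time = 4825072.9 / 108 = 44676.6 s.
44676.6 s = 12.41 hours.

12.41 hours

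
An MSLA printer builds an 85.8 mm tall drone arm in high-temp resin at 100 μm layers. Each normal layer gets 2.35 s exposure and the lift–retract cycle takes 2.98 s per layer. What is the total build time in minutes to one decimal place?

Layers = ⌈85.8/0.1⌉ = 858.
Per-layer time = 2.35 + 2.98 = 5.33 s.
Total = 858 × 5.33 = 4573.14 s = 76.2 minutes.

76.2 minutes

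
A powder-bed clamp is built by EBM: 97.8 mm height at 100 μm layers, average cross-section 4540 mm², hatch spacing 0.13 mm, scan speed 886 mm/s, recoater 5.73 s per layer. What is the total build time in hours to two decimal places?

Layers = ⌈97.8/0.1⌉ = 978.
Hatch length per layer: 4540 / 0.13 → 34923.1 mm.
Scan time per layer = 34923.1 / 886 = 39.4166 s.
Layer cycle = 39.4166 + 5.73 = 45.1466 s.
978 layers × 45.1466 s/layer = 44153.3748 s, i.e. 12.26 hours.

12.26 hours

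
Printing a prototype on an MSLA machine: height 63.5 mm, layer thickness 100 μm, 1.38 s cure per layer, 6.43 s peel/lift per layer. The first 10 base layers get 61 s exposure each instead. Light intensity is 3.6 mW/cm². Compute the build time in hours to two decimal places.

1.54 hours

Number of layers: 63.5 / 0.1 → 635 (rounded up).
Burn-in layers = 10 × (61 + 6.43), so 674.3 s.
Normal layers = 625 × (1.38 + 6.43) = 4881.25 s.
Total = 674.3 + 4881.25 = 5555.55 s = 1.54 hours.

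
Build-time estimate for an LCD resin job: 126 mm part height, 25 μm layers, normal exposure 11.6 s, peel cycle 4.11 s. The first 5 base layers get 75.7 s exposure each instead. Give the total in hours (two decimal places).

Number of layers: 126 / 0.025 → 5040 (rounded up).
Burn-in layers = 5 × (75.7 + 4.11) = 399.05 s.
Regular layers = 5035 × (11.6 + 4.11), so 79099.85 s.
Sum: 399.05 + 79099.85 = 79498.9 s → 22.08 hours.

22.08 hours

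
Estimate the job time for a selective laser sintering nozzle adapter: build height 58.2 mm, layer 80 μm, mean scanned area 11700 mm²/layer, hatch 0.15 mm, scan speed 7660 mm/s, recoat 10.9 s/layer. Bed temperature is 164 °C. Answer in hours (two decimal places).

Layers = ⌈58.2/0.08⌉ = 728.
Scan path per layer: 11700 / 0.15 → 78000 mm.
Scan time per layer = 78000 / 7660 = 10.1828 s.
Per-layer time: 10.1828 + 10.9 → 21.0828 s.
728 layers × 21.0828 s/layer = 15348.2784 s, i.e. 4.26 hours.

4.26 hours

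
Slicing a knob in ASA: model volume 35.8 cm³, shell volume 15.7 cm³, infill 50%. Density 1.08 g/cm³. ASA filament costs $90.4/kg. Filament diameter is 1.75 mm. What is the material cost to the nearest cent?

Infill region = 35.8 − 15.7 = 20.1 cm³.
Infill deposited: 0.50 × 20.1 → 10.05 cm³.
Total extruded = 15.7 + 10.05 = 25.75 cm³.
Mass: 25.75 × 1.08 → 27.81 g.
At $90.4/kg: 27.81/1000 × 90.4 = $2.51.

$2.51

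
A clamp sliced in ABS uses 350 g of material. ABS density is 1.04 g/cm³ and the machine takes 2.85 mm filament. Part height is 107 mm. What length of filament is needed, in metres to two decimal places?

52.75 m

Extruded volume: 350/1.04 = 336.5385 cm³ (336538.5 mm³).
Cross-section of 2.85 mm filament: π·(2.85/2)² = 6.3794 mm².
Length = 336538.5 / 6.3794 = 52753.94 mm = 52.75 m.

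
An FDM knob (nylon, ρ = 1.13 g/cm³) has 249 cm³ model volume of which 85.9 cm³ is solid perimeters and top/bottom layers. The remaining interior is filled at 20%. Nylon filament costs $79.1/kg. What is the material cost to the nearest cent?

$10.59

Volume inside the shell = 249 − 85.9 = 163.1 cm³.
Deposited infill = 0.20 × 163.1 = 32.62 cm³.
Deposited volume: 85.9 + 32.62 → 118.52 cm³.
Mass = 118.52 × 1.13 = 133.9276 g.
Cost = 133.9276 g / 1000 × $79.1/kg = $10.59.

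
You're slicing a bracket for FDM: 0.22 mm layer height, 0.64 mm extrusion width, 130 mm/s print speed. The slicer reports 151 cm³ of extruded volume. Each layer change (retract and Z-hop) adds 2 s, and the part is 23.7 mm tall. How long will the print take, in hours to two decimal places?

2.35 hours

Extrusion cross-section: 0.22 × 0.64 → 0.1408 mm².
Path length: 151000 mm³ / 0.1408 mm² → 1072443.2 mm.
Time extruding = 1072443.2 / 130 = 8249.6 s.
Number of layers: 23.7 / 0.22 → 108 (rounded up).
Z-hop total = 108 × 2, so 216 s.
Total = 8249.6 + 216 = 8465.6 s = 2.35 hours.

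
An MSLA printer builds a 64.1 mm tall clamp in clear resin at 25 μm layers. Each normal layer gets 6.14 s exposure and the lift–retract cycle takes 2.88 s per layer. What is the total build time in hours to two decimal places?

Layer count = ceil(64.1 / 0.025) = 2564.
Cycle time = 6.14 + 2.88, so 9.02 s.
Total = 2564 × 9.02 = 23127.28 s = 6.42 hours.

6.42 hours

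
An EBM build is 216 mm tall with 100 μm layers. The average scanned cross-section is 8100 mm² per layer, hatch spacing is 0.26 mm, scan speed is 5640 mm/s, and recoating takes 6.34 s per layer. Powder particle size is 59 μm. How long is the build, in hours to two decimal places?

7.12 hours

Layers = ⌈216/0.1⌉ = 2160.
Scan path per layer = 8100 / 0.26, so 31153.8 mm.
Beam time per layer: 31153.8 / 5640 → 5.5237 s.
Per-layer time = 5.5237 + 6.34, so 11.8637 s.
Build time = 2160 × 11.8637 = 25625.592 s = 7.12 hours.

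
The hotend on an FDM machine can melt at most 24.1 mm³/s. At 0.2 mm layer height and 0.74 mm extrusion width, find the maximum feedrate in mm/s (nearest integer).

163 mm/s

Extrusion cross-section = 0.2 × 0.74 = 0.148 mm².
Max speed = 24.1 / 0.148 = 162.84 ≈ 163 mm/s.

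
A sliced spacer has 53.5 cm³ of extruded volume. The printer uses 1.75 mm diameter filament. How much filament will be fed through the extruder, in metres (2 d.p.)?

22.24 m

Filament cross-section = π × (1.75/2)² = 2.4053 mm².
Length = 53.5 cm³ / 2.4053 mm² = 53500 / 2.4053 = 22242.55 mm = 22.24 m.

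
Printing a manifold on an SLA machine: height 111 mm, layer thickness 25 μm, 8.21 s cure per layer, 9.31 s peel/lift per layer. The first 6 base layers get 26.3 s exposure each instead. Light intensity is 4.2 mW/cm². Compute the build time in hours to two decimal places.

21.64 hours

Layer count = ceil(111 / 0.025) = 4440.
Base layers = 6 × (26.3 + 9.31), so 213.66 s.
Normal layers = 4434 × (8.21 + 9.31) = 77683.68 s.
Sum: 213.66 + 77683.68 = 77897.34 s → 21.64 hours.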